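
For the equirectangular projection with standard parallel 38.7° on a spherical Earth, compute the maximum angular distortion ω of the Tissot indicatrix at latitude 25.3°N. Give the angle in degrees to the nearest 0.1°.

8.4°

The equidistant cylindrical projection with φ₀ = 38.7° has h = 1 (meridians true) and k = cos φ₀ / cos φ along parallels.
At 25.3°: h = 1.000, k = 0.8632; principal scales a = 1.000, b = 0.8632.
sin(ω/2) = (a − b)/(a + b) = 0.1368/1.863 = 0.07341, so ω = 2 arcsin(0.07341) ≈ 8.4°.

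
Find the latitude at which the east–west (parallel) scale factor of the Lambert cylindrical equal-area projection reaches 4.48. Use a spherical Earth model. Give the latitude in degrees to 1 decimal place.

The Lambert cylindrical equal-area projection is the cylindrical equal-area projection with its standard parallel at the equator (φ₀ = 0). A cylindrical equal-area projection with standard parallel φ₀ has meridian scale h = cos φ / cos φ₀ and parallel scale k = cos φ₀ / cos φ (so areas are preserved, h·k = 1).
k = cos φ₀ / cos φ = 4.48  ⇒  cos φ = cos 0° / 4.48 = 0.2232.
φ = arccos(0.2232) ≈ 77.1°.

77.1°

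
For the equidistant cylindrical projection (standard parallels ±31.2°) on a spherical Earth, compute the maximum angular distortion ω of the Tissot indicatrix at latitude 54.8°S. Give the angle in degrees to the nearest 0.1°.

22.5°

With standard parallel φ₀ = 31.2°, the equirectangular projection gives x = Rλ cos φ₀, y = Rφ, so h = 1 and k = cos 31.2° / cos φ.
At 54.8°: h = 1.000, k = 1.484; principal scales a = 1.484, b = 1.000.
sin(ω/2) = (a − b)/(a + b) = 0.4839/2.484 = 0.1948, so ω = 2 arcsin(0.1948) ≈ 22.5°.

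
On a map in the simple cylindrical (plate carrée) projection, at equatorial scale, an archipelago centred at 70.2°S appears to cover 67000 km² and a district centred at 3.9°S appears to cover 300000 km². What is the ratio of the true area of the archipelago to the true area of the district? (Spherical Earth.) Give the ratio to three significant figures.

0.0758

Plate carrée has h = 1 and k = sec φ, giving areal scale sec φ; true area = (apparent area) · cos φ.
True area of archipelago: 67000 × cos(70.2°) = 67000 × 0.3387 = 22700 km².
True area of district: 300000 × cos(3.9°) = 300000 × 0.9977 = 299300 km².
Ratio = 22700 / 299300 ≈ 0.0758.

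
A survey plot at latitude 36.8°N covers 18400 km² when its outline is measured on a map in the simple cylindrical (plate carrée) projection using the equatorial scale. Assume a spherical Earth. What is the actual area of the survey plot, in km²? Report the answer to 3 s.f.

In the plate carrée (x = Rλ, y = Rφ), meridians are true-scale (h = 1) and parallels are stretched by k = sec φ.
Areal scale = h·k = 1 × sec φ; at 36.8°, h = 1.000, k = 1.249, so h·k = 1.249.
True area = apparent / (areal scale) = 18400 / 1.249 ≈ 14700 km².

14700 km²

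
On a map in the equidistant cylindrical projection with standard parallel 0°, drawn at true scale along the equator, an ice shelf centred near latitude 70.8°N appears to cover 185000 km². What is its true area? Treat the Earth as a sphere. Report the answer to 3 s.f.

60800 km²

In the plate carrée (x = Rλ, y = Rφ), meridians are true-scale (h = 1) and parallels are stretched by k = sec φ.
Areal scale = h·k = 1 × sec φ; at 70.8°, h = 1.000, k = 3.041, so h·k = 3.041.
True area = apparent / (areal scale) = 185000 / 3.041 ≈ 60800 km².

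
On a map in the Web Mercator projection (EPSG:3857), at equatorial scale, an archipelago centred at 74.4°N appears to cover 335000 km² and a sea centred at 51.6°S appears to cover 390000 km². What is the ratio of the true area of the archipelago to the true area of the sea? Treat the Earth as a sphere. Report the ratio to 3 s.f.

Mercator's areal exaggeration is sec²φ; hence true area = (apparent area) · cos²φ.
True area of archipelago: 335000 × cos²(74.4°) = 335000 × 0.07232 = 24230 km².
True area of sea: 390000 × cos²(51.6°) = 390000 × 0.3858 = 150500 km².
Ratio = 24230 / 150500 ≈ 0.161.

0.161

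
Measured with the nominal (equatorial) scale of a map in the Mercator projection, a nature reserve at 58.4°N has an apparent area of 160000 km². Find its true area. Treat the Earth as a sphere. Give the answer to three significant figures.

43900 km²

The Mercator projection is conformal; its linear scale factor is the same in every direction and equals sec φ = 1/cos φ.
Areal scale = k² = sec²φ = 1/cos²(58.4°) = 1/0.5240² = 3.642.
True area = apparent / (areal scale) = 160000 / 3.642 ≈ 43900 km².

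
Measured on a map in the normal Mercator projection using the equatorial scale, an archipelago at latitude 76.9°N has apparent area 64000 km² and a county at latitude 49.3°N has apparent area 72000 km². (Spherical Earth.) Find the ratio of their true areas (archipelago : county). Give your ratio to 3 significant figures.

On Mercator the areal scale is sec²φ, so true area = apparent × cos²φ.
True area of archipelago: 64000 × cos²(76.9°) = 64000 × 0.05137 = 3288 km².
True area of county: 72000 × cos²(49.3°) = 72000 × 0.4252 = 30620 km².
Ratio = 3288 / 30620 ≈ 0.107.

0.107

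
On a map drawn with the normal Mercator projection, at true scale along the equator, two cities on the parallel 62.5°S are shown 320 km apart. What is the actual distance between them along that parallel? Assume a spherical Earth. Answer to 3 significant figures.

For Mercator, h = k = sec φ (a conformal cylindrical projection has a single point scale, 1/cos φ).
Along the parallel at 62.5°, map distances are exaggerated by k = sec 62.5° = 2.166.
True distance = 320 / 2.166 = 320 × cos 62.5° ≈ 148 km.

148 km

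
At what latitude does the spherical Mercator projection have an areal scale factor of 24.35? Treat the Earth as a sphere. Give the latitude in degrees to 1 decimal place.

Mercator areal scale is sec²φ.
sec²φ = 24.35  ⇒  cos²φ = 0.04107  ⇒  cos φ = 0.2027.
φ = arccos(0.2027) ≈ 78.3°.

78.3°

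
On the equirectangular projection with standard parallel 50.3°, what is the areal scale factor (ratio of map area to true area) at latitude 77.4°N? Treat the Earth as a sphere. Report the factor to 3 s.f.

The equidistant cylindrical projection with φ₀ = 50.3° has h = 1 (meridians true) and k = cos φ₀ / cos φ along parallels.
Areal scale = h·k = 1 × cos φ₀ / cos φ; at 77.4°, h = 1.000, k = 2.928, so h·k = 2.928.

2.93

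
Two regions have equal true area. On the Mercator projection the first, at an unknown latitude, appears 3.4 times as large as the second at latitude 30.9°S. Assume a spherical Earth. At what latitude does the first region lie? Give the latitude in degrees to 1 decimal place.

For equal true areas on Mercator, apparent areas scale as sec²φ, so the ratio is cos²φ₂ / cos²φ₁.
cos²φ₂ / cos²φ₁ = 3.4  ⇒  cos φ₁ = cos 30.9° / √3.4 = 0.8581/1.844 = 0.4654.
φ₁ = arccos(0.4654) ≈ 62.3°.

62.3°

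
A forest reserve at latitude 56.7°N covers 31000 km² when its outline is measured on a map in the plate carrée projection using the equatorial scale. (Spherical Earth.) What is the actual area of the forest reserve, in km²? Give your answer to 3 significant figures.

In the plate carrée (x = Rλ, y = Rφ), meridians are true-scale (h = 1) and parallels are stretched by k = sec φ.
Areal scale = h·k = 1 × sec φ; at 56.7°, h = 1.000, k = 1.821, so h·k = 1.821.
True area = apparent / (areal scale) = 31000 / 1.821 ≈ 17000 km².

17000 km²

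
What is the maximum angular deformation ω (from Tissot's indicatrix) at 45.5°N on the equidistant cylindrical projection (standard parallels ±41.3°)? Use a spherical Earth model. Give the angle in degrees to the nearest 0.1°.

With standard parallel φ₀ = 41.3°, the equirectangular projection gives x = Rλ cos φ₀, y = Rφ, so h = 1 and k = cos 41.3° / cos φ.
At 45.5°: h = 1.000, k = 1.072; principal scales a = 1.072, b = 1.000.
sin(ω/2) = (a − b)/(a + b) = 0.07184/2.072 = 0.03468, so ω = 2 arcsin(0.03468) ≈ 4.0°.

4.0°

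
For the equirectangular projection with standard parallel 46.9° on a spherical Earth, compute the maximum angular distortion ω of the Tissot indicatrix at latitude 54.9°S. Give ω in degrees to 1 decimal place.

9.9°

With standard parallel φ₀ = 46.9°, the equirectangular projection gives x = Rλ cos φ₀, y = Rφ, so h = 1 and k = cos 46.9° / cos φ.
At 54.9°: h = 1.000, k = 1.188; principal scales a = 1.188, b = 1.000.
sin(ω/2) = (a − b)/(a + b) = 0.1883/2.188 = 0.08604, so ω = 2 arcsin(0.08604) ≈ 9.9°.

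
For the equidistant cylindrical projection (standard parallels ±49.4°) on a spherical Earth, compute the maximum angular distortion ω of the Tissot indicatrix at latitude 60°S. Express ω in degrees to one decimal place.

With standard parallel φ₀ = 49.4°, the equirectangular projection gives x = Rλ cos φ₀, y = Rφ, so h = 1 and k = cos 49.4° / cos φ.
At 60°: h = 1.000, k = 1.302; principal scales a = 1.302, b = 1.000.
sin(ω/2) = (a − b)/(a + b) = 0.3015/2.302 = 0.1310, so ω = 2 arcsin(0.1310) ≈ 15.1°.

15.1°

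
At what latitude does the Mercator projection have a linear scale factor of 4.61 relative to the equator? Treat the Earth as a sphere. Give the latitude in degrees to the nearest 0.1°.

Mercator scale is k = sec φ = 1/cos φ.
1/cos φ = 4.61  ⇒  cos φ = 0.2169  ⇒  φ = arccos(0.2169) ≈ 77.5°.

77.5°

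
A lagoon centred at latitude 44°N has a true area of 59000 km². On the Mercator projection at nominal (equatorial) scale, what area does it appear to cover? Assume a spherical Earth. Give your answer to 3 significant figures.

114000 km²

The Mercator projection is conformal; its linear scale factor is the same in every direction and equals sec φ = 1/cos φ.
Areal scale = k² = sec²φ = 1/cos²(44°) = 1/0.7193² = 1.933.
Apparent area = 59000 × 1.933 ≈ 114000 km².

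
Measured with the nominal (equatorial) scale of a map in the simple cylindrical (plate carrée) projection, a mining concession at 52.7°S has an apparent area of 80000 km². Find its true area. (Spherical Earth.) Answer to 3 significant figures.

48500 km²

For the equirectangular projection with φ₀ = 0 (plate carrée), h = 1 along meridians and k = sec φ along parallels.
Areal scale = h·k = 1 × sec φ; at 52.7°, h = 1.000, k = 1.650, so h·k = 1.650.
True area = apparent / (areal scale) = 80000 / 1.650 ≈ 48500 km².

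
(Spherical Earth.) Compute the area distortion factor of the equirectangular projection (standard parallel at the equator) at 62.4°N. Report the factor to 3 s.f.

For the equirectangular projection with φ₀ = 0 (plate carrée), h = 1 along meridians and k = sec φ along parallels.
Areal scale = h·k = 1 × sec φ; at 62.4°, h = 1.000, k = 2.158, so h·k = 2.158.

2.16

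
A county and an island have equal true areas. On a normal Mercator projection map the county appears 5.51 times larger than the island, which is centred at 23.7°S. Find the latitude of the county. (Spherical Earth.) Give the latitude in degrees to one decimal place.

Mercator areal scale is sec²φ, so apparent-area ratio = sec²φ₁ / sec²φ₂ = cos²φ₂ / cos²φ₁.
cos²φ₂ / cos²φ₁ = 5.51  ⇒  cos φ₁ = cos 23.7° / √5.51 = 0.9157/2.347 = 0.3901.
φ₁ = arccos(0.3901) ≈ 67.0°.

67.0°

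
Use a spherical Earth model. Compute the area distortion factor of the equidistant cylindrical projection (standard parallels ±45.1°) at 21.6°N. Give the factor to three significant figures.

In the equirectangular projection with standard parallel φ₀ = 45.1° (x = Rλ cos φ₀, y = Rφ), meridians are true-scale (h = 1) and the parallel scale is k = cos φ₀ / cos φ.
Areal scale = h·k = 1 × cos φ₀ / cos φ; at 21.6°, h = 1.000, k = 0.7592, so h·k = 0.7592.

0.759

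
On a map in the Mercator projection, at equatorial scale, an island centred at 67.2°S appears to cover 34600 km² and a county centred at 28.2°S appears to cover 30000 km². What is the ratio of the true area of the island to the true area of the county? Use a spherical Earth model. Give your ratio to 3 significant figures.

0.223

Since Mercator area scale is 1/cos²φ, the true area equals the apparent area multiplied by cos²φ.
True area of island: 34600 × cos²(67.2°) = 34600 × 0.1502 = 5196 km².
True area of county: 30000 × cos²(28.2°) = 30000 × 0.7767 = 23300 km².
Ratio = 5196 / 23300 ≈ 0.223.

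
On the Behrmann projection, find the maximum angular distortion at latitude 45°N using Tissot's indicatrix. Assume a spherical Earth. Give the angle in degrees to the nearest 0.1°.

23.1°

Behrmann is a cylindrical equal-area projection with standard parallels at ±30°. For cylindrical equal-area with standard parallel φ₀, h = cos φ / cos φ₀ and k = cos φ₀ / cos φ, so h·k = 1.
At 45°: h = 0.8165, k = 1.225; principal scales a = 1.225, b = 0.8165.
sin(ω/2) = (a − b)/(a + b) = 0.4082/2.041 = 0.2000, so ω = 2 arcsin(0.2000) ≈ 23.1°.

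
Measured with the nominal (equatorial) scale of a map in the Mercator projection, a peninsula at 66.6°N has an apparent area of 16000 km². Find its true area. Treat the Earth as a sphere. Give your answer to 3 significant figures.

2520 km²

The Mercator projection is conformal; its linear scale factor is the same in every direction and equals sec φ = 1/cos φ.
Areal scale = k² = sec²φ = 1/cos²(66.6°) = 1/0.3971² = 6.340.
True area = apparent / (areal scale) = 16000 / 6.340 ≈ 2520 km².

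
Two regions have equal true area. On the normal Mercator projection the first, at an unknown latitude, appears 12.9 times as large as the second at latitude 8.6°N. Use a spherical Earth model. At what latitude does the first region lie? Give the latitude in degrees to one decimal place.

Mercator areal scale is sec²φ, so apparent-area ratio = sec²φ₁ / sec²φ₂ = cos²φ₂ / cos²φ₁.
cos²φ₂ / cos²φ₁ = 12.9  ⇒  cos φ₁ = cos 8.6° / √12.9 = 0.9888/3.592 = 0.2753.
φ₁ = arccos(0.2753) ≈ 74.0°.

74.0°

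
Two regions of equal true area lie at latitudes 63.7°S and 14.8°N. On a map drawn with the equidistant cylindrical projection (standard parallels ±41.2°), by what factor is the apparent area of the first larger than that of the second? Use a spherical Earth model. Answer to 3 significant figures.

2.18

With standard parallel φ₀ = 41.2°, the equirectangular projection gives x = Rλ cos φ₀, y = Rφ, so h = 1 and k = cos 41.2° / cos φ.
Areal scale at 63.7°: h·k = 1.000 × 1.698 = 1.698.
Areal scale at 14.8°: h·k = 1.000 × 0.7782 = 0.7782.
Ratio = 1.698/0.7782 ≈ 2.18.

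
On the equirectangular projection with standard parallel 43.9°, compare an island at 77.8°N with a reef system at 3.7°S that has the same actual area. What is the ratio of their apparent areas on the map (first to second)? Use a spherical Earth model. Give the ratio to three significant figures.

In the equirectangular projection with standard parallel φ₀ = 43.9° (x = Rλ cos φ₀, y = Rφ), meridians are true-scale (h = 1) and the parallel scale is k = cos φ₀ / cos φ.
Areal scale at 77.8°: h·k = 1.000 × 3.410 = 3.410.
Areal scale at 3.7°: h·k = 1.000 × 0.7221 = 0.7221.
Ratio = 3.410/0.7221 ≈ 4.72.

4.72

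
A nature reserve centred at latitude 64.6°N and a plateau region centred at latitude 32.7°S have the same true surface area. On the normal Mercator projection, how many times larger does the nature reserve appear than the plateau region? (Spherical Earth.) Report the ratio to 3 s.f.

Mercator areal scale is sec²φ.
At 64.6°: sec²(64.6°) = 1/0.4289² = 5.435.
At 32.7°: sec²(32.7°) = 1/0.8415² = 1.412.
Ratio = 5.435/1.412 = cos²(32.7°)/cos²(64.6°) ≈ 3.85.

3.85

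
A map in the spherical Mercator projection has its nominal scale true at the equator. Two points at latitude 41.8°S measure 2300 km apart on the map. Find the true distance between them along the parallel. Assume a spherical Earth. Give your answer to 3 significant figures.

1710 km

For Mercator, h = k = sec φ (a conformal cylindrical projection has a single point scale, 1/cos φ).
Along the parallel at 41.8°, map distances are exaggerated by k = sec 41.8° = 1.341.
True distance = 2300 / 1.341 = 2300 × cos 41.8° ≈ 1710 km.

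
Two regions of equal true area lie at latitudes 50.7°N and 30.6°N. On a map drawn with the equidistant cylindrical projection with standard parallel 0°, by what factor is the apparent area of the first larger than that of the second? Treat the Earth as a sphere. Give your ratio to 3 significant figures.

In the plate carrée (x = Rλ, y = Rφ), meridians are true-scale (h = 1) and parallels are stretched by k = sec φ.
Areal scale at 50.7°: h·k = 1.000 × 1.579 = 1.579.
Areal scale at 30.6°: h·k = 1.000 × 1.162 = 1.162.
Ratio = 1.579/1.162 ≈ 1.36.

1.36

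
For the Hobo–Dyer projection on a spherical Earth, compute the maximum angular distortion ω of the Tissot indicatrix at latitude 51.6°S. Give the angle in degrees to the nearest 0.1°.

The Hobo–Dyer projection is cylindrical equal-area with φ₀ = 37.5°. Cylindrical equal-area (φ₀ = 37.5°): h = cos φ / cos 37.5° along meridians, k = cos 37.5° / cos φ along parallels; h·k = 1.
At 51.6°: h = 0.7829, k = 1.277; principal scales a = 1.277, b = 0.7829.
sin(ω/2) = (a − b)/(a + b) = 0.4943/2.060 = 0.2399, so ω = 2 arcsin(0.2399) ≈ 27.8°.

27.8°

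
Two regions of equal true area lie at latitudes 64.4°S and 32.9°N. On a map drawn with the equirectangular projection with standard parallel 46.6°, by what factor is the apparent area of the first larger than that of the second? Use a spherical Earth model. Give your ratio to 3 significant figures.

The equidistant cylindrical projection with φ₀ = 46.6° has h = 1 (meridians true) and k = cos φ₀ / cos φ along parallels.
Areal scale at 64.4°: h·k = 1.000 × 1.590 = 1.590.
Areal scale at 32.9°: h·k = 1.000 × 0.8183 = 0.8183.
Ratio = 1.590/0.8183 ≈ 1.94.

1.94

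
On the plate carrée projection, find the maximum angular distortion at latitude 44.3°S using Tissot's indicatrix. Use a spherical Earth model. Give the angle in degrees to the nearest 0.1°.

For the equirectangular projection with φ₀ = 0 (plate carrée), h = 1 along meridians and k = sec φ along parallels.
At 44.3°: h = 1.000, k = 1.397; principal scales a = 1.397, b = 1.000.
sin(ω/2) = (a − b)/(a + b) = 0.3972/2.397 = 0.1657, so ω = 2 arcsin(0.1657) ≈ 19.1°.

19.1°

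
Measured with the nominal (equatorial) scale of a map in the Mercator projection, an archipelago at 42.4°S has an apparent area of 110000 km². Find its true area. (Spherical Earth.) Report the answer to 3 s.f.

For Mercator, h = k = sec φ (a conformal cylindrical projection has a single point scale, 1/cos φ).
Areal scale = k² = sec²φ = 1/cos²(42.4°) = 1/0.7385² = 1.834.
True area = apparent / (areal scale) = 110000 / 1.834 ≈ 60000 km².

60000 km²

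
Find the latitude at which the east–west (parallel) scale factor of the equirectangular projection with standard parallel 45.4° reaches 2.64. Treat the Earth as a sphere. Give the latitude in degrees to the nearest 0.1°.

With standard parallel φ₀ = 45.4°, the equirectangular projection gives x = Rλ cos φ₀, y = Rφ, so h = 1 and k = cos 45.4° / cos φ.
k = cos φ₀ / cos φ = 2.64  ⇒  cos φ = cos 45.4° / 2.64 = 0.2660.
φ = arccos(0.2660) ≈ 74.6°.

74.6°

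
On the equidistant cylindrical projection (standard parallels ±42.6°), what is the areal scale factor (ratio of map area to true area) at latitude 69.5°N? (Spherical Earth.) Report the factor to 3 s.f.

The equidistant cylindrical projection with φ₀ = 42.6° has h = 1 (meridians true) and k = cos φ₀ / cos φ along parallels.
Areal scale = h·k = 1 × cos φ₀ / cos φ; at 69.5°, h = 1.000, k = 2.102, so h·k = 2.102.

2.10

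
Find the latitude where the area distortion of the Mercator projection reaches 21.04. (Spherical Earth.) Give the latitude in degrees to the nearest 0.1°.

77.4°

Mercator areal scale is sec²φ.
sec²φ = 21.04  ⇒  cos²φ = 0.04753  ⇒  cos φ = 0.2180.
φ = arccos(0.2180) ≈ 77.4°.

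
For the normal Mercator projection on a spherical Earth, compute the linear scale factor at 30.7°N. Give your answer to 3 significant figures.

The Mercator projection is conformal; its linear scale factor is the same in every direction and equals sec φ = 1/cos φ.
k = 1/cos 30.7° = 1/0.8599 = 1.163.

1.16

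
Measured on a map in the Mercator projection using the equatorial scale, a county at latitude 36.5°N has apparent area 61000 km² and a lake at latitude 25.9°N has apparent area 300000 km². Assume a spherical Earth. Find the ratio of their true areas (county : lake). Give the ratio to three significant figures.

0.162

On Mercator the areal scale is sec²φ, so true area = apparent × cos²φ.
True area of county: 61000 × cos²(36.5°) = 61000 × 0.6462 = 39420 km².
True area of lake: 300000 × cos²(25.9°) = 300000 × 0.8092 = 242800 km².
Ratio = 39420 / 242800 ≈ 0.162.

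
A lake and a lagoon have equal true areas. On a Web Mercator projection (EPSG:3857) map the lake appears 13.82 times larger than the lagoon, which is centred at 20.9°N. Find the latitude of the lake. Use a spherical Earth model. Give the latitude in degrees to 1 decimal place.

Mercator areal scale is sec²φ, so apparent-area ratio = sec²φ₁ / sec²φ₂ = cos²φ₂ / cos²φ₁.
cos²φ₂ / cos²φ₁ = 13.82  ⇒  cos φ₁ = cos 20.9° / √13.82 = 0.9342/3.718 = 0.2513.
φ₁ = arccos(0.2513) ≈ 75.4°.

75.4°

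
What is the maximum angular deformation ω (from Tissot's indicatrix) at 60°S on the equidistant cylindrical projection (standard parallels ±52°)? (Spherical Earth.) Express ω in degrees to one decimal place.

In the equirectangular projection with standard parallel φ₀ = 52° (x = Rλ cos φ₀, y = Rφ), meridians are true-scale (h = 1) and the parallel scale is k = cos φ₀ / cos φ.
At 60°: h = 1.000, k = 1.231; principal scales a = 1.231, b = 1.000.
sin(ω/2) = (a − b)/(a + b) = 0.2313/2.231 = 0.1037, so ω = 2 arcsin(0.1037) ≈ 11.9°.

11.9°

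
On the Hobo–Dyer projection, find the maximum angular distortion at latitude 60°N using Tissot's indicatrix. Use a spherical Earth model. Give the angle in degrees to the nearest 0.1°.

The Hobo–Dyer projection is cylindrical equal-area with φ₀ = 37.5°. Cylindrical equal-area (φ₀ = 37.5°): h = cos φ / cos 37.5° along meridians, k = cos 37.5° / cos φ along parallels; h·k = 1.
At 60°: h = 0.6302, k = 1.587; principal scales a = 1.587, b = 0.6302.
sin(ω/2) = (a − b)/(a + b) = 0.9565/2.217 = 0.4314, so ω = 2 arcsin(0.4314) ≈ 51.1°.

51.1°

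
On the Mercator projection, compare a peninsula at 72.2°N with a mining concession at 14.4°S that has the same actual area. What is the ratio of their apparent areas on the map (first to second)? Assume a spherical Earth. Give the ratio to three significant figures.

On Mercator, area is exaggerated by sec²φ = 1/cos²φ.
At 72.2°: sec²(72.2°) = 1/0.3057² = 10.70.
At 14.4°: sec²(14.4°) = 1/0.9686² = 1.066.
Ratio = 10.70/1.066 = cos²(14.4°)/cos²(72.2°) ≈ 10.0.

10.0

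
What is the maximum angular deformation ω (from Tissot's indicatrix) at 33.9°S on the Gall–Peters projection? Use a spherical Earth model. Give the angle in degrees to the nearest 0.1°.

Gall–Peters is a cylindrical equal-area projection with standard parallels at ±45°. A cylindrical equal-area projection with standard parallel φ₀ has meridian scale h = cos φ / cos φ₀ and parallel scale k = cos φ₀ / cos φ (so areas are preserved, h·k = 1).
At 33.9°: h = 1.174, k = 0.8519; principal scales a = 1.174, b = 0.8519.
sin(ω/2) = (a − b)/(a + b) = 0.3219/2.026 = 0.1589, so ω = 2 arcsin(0.1589) ≈ 18.3°.

18.3°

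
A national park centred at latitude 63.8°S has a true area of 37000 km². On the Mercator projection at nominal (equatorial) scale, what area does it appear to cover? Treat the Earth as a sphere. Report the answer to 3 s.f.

The Mercator projection is conformal; its linear scale factor is the same in every direction and equals sec φ = 1/cos φ.
Areal scale = k² = sec²φ = 1/cos²(63.8°) = 1/0.4415² = 5.130.
Apparent area = 37000 × 5.130 ≈ 190000 km².

190000 km²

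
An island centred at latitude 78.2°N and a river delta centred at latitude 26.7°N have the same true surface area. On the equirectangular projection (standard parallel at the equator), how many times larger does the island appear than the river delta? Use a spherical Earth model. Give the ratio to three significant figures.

For the equirectangular projection with φ₀ = 0 (plate carrée), h = 1 along meridians and k = sec φ along parallels.
Areal scale at 78.2°: h·k = 1.000 × 4.890 = 4.890.
Areal scale at 26.7°: h·k = 1.000 × 1.119 = 1.119.
Ratio = 4.890/1.119 ≈ 4.37.

4.37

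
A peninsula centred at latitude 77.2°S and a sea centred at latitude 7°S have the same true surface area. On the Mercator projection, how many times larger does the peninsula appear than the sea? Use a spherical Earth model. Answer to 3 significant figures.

20.1

On Mercator, area is exaggerated by sec²φ = 1/cos²φ.
At 77.2°: sec²(77.2°) = 1/0.2215² = 20.37.
At 7°: sec²(7°) = 1/0.9925² = 1.015.
Ratio = 20.37/1.015 = cos²(7°)/cos²(77.2°) ≈ 20.1.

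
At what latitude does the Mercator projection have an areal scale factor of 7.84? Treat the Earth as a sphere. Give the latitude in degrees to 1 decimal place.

69.1°

Mercator areal scale is sec²φ.
sec²φ = 7.84  ⇒  cos²φ = 0.1276  ⇒  cos φ = 0.3571.
φ = arccos(0.3571) ≈ 69.1°.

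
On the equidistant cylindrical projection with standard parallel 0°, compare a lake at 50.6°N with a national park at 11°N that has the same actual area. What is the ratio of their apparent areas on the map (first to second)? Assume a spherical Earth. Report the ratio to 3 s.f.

In the plate carrée (x = Rλ, y = Rφ), meridians are true-scale (h = 1) and parallels are stretched by k = sec φ.
Areal scale at 50.6°: h·k = 1.000 × 1.575 = 1.575.
Areal scale at 11°: h·k = 1.000 × 1.019 = 1.019.
Ratio = 1.575/1.019 ≈ 1.55.

1.55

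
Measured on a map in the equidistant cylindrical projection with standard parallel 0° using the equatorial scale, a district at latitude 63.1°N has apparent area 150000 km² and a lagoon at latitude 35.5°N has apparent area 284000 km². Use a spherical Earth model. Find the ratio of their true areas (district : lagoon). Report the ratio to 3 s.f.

0.294

Plate carrée has h = 1 and k = sec φ, giving areal scale sec φ; true area = (apparent area) · cos φ.
True area of district: 150000 × cos(63.1°) = 150000 × 0.4524 = 67870 km².
True area of lagoon: 284000 × cos(35.5°) = 284000 × 0.8141 = 231200 km².
Ratio = 67870 / 231200 ≈ 0.294.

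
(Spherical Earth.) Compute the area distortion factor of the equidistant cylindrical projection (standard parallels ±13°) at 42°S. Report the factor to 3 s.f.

The equidistant cylindrical projection with φ₀ = 13° has h = 1 (meridians true) and k = cos φ₀ / cos φ along parallels.
Areal scale = h·k = 1 × cos φ₀ / cos φ; at 42°, h = 1.000, k = 1.311, so h·k = 1.311.

1.31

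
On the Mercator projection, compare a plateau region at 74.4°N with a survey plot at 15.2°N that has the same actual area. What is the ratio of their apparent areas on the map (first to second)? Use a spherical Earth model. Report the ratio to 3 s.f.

12.9

Mercator areal scale is sec²φ.
At 74.4°: sec²(74.4°) = 1/0.2689² = 13.83.
At 15.2°: sec²(15.2°) = 1/0.9650² = 1.074.
Ratio = 13.83/1.074 = cos²(15.2°)/cos²(74.4°) ≈ 12.9.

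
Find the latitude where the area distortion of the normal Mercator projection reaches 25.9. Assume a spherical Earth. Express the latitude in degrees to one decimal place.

78.7°

Mercator areal scale is sec²φ.
sec²φ = 25.9  ⇒  cos²φ = 0.03861  ⇒  cos φ = 0.1965.
φ = arccos(0.1965) ≈ 78.7°.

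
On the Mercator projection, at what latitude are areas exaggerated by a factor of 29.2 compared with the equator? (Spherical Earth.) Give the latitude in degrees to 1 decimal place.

Mercator areal scale is sec²φ.
sec²φ = 29.2  ⇒  cos²φ = 0.03425  ⇒  cos φ = 0.1851.
φ = arccos(0.1851) ≈ 79.3°.

79.3°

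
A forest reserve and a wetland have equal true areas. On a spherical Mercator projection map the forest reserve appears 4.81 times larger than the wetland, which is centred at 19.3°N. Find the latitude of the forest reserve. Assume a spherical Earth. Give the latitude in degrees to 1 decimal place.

64.5°

On Mercator, (apparent₁)/(apparent₂) = sec²φ₁ / sec²φ₂ when true areas are equal.
cos²φ₂ / cos²φ₁ = 4.81  ⇒  cos φ₁ = cos 19.3° / √4.81 = 0.9438/2.193 = 0.4303.
φ₁ = arccos(0.4303) ≈ 64.5°.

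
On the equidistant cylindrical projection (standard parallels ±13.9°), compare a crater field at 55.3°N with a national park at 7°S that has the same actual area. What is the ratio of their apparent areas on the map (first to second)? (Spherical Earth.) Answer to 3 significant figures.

The equidistant cylindrical projection with φ₀ = 13.9° has h = 1 (meridians true) and k = cos φ₀ / cos φ along parallels.
Areal scale at 55.3°: h·k = 1.000 × 1.705 = 1.705.
Areal scale at 7°: h·k = 1.000 × 0.9780 = 0.9780.
Ratio = 1.705/0.9780 ≈ 1.74.

1.74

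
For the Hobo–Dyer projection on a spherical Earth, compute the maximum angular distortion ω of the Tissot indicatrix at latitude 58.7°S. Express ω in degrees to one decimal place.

47.1°

Hobo–Dyer is a cylindrical equal-area projection with standard parallels at ±37.5°. Cylindrical equal-area (φ₀ = 37.5°): h = cos φ / cos 37.5° along meridians, k = cos 37.5° / cos φ along parallels; h·k = 1.
At 58.7°: h = 0.6548, k = 1.527; principal scales a = 1.527, b = 0.6548.
sin(ω/2) = (a − b)/(a + b) = 0.8723/2.182 = 0.3998, so ω = 2 arcsin(0.3998) ≈ 47.1°.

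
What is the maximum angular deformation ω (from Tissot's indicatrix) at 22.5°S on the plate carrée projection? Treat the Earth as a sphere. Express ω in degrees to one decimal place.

Plate carrée maps x = Rλ, y = Rφ. The meridian scale is h = 1 and the parallel scale is k = 1/cos φ = sec φ.
At 22.5°: h = 1.000, k = 1.082; principal scales a = 1.082, b = 1.000.
sin(ω/2) = (a − b)/(a + b) = 0.08239/2.082 = 0.03957, so ω = 2 arcsin(0.03957) ≈ 4.5°.

4.5°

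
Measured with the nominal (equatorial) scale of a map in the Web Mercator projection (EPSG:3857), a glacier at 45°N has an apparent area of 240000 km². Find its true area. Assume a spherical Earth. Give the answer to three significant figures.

The Mercator projection is conformal; its linear scale factor is the same in every direction and equals sec φ = 1/cos φ.
Areal scale = k² = sec²φ = 1/cos²(45°) = 1/0.7071² = 2.000.
True area = apparent / (areal scale) = 240000 / 2.000 ≈ 120000 km².

120000 km²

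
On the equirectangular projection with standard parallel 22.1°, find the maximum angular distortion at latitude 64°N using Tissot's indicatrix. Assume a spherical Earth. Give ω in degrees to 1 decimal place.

41.9°

In the equirectangular projection with standard parallel φ₀ = 22.1° (x = Rλ cos φ₀, y = Rφ), meridians are true-scale (h = 1) and the parallel scale is k = cos φ₀ / cos φ.
At 64°: h = 1.000, k = 2.114; principal scales a = 2.114, b = 1.000.
sin(ω/2) = (a − b)/(a + b) = 1.114/3.114 = 0.3577, so ω = 2 arcsin(0.3577) ≈ 41.9°.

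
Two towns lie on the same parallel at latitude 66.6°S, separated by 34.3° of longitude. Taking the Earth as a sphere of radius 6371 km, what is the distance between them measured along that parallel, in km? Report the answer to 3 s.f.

1510 km

Arc length along a parallel = R cos φ · Δλ (with Δλ in radians).
= 6371 × cos 66.6° × (34.3° × π/180) = 6371 × 0.3971 × 0.5986 ≈ 1510 km.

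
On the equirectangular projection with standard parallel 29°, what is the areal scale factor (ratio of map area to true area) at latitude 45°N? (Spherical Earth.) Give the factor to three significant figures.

1.24

The equidistant cylindrical projection with φ₀ = 29° has h = 1 (meridians true) and k = cos φ₀ / cos φ along parallels.
Areal scale = h·k = 1 × cos φ₀ / cos φ; at 45°, h = 1.000, k = 1.237, so h·k = 1.237.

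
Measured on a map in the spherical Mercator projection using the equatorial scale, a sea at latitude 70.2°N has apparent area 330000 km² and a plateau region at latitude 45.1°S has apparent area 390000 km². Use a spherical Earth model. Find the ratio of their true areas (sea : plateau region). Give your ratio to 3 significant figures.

0.195

Mercator's areal exaggeration is sec²φ; hence true area = (apparent area) · cos²φ.
True area of sea: 330000 × cos²(70.2°) = 330000 × 0.1147 = 37870 km².
True area of plateau region: 390000 × cos²(45.1°) = 390000 × 0.4983 = 194300 km².
Ratio = 37870 / 194300 ≈ 0.195.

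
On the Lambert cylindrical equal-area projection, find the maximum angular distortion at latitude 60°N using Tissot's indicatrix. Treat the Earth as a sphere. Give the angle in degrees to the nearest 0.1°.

The Lambert cylindrical equal-area projection is the cylindrical equal-area projection with its standard parallel at the equator (φ₀ = 0). For cylindrical equal-area with standard parallel φ₀, h = cos φ / cos φ₀ and k = cos φ₀ / cos φ, so h·k = 1.
At 60°: h = 0.5000, k = 2.000; principal scales a = 2.000, b = 0.5000.
sin(ω/2) = (a − b)/(a + b) = 1.500/2.500 = 0.6000, so ω = 2 arcsin(0.6000) ≈ 73.7°.

73.7°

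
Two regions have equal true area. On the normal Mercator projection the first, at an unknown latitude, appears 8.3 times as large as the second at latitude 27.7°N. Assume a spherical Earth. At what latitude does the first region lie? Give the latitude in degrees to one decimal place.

On Mercator, (apparent₁)/(apparent₂) = sec²φ₁ / sec²φ₂ when true areas are equal.
cos²φ₂ / cos²φ₁ = 8.3  ⇒  cos φ₁ = cos 27.7° / √8.3 = 0.8854/2.881 = 0.3073.
φ₁ = arccos(0.3073) ≈ 72.1°.

72.1°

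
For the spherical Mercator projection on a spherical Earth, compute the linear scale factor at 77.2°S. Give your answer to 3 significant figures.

For Mercator, h = k = sec φ (a conformal cylindrical projection has a single point scale, 1/cos φ).
k = 1/cos 77.2° = 1/0.2215 = 4.514.

4.51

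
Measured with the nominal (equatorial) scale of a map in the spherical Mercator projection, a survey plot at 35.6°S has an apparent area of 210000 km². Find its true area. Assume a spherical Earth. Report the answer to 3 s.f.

Mercator is conformal, so the point scale is isotropic: h = k = sec φ = 1/cos φ.
Areal scale = k² = sec²φ = 1/cos²(35.6°) = 1/0.8131² = 1.513.
True area = apparent / (areal scale) = 210000 / 1.513 ≈ 139000 km².

139000 km²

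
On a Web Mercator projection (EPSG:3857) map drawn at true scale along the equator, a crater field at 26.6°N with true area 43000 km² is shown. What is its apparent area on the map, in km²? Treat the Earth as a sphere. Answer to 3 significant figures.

53800 km²

Mercator is conformal, so the point scale is isotropic: h = k = sec φ = 1/cos φ.
Areal scale = k² = sec²φ = 1/cos²(26.6°) = 1/0.8942² = 1.251.
Apparent area = 43000 × 1.251 ≈ 53800 km².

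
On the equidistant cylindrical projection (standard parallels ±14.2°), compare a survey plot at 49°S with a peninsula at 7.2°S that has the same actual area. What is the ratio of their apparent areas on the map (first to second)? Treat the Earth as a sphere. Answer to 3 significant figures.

1.51

In the equirectangular projection with standard parallel φ₀ = 14.2° (x = Rλ cos φ₀, y = Rφ), meridians are true-scale (h = 1) and the parallel scale is k = cos φ₀ / cos φ.
Areal scale at 49°: h·k = 1.000 × 1.478 = 1.478.
Areal scale at 7.2°: h·k = 1.000 × 0.9772 = 0.9772.
Ratio = 1.478/0.9772 ≈ 1.51.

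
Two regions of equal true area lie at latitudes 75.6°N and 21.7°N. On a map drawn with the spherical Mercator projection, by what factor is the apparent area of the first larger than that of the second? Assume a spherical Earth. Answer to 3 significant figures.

14.0

On Mercator, area is exaggerated by sec²φ = 1/cos²φ.
At 75.6°: sec²(75.6°) = 1/0.2487² = 16.17.
At 21.7°: sec²(21.7°) = 1/0.9291² = 1.158.
Ratio = 16.17/1.158 = cos²(21.7°)/cos²(75.6°) ≈ 14.0.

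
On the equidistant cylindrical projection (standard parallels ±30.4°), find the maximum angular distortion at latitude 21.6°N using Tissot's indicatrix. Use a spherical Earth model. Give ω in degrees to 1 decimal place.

The equidistant cylindrical projection with φ₀ = 30.4° has h = 1 (meridians true) and k = cos φ₀ / cos φ along parallels.
At 21.6°: h = 1.000, k = 0.9277; principal scales a = 1.000, b = 0.9277.
sin(ω/2) = (a − b)/(a + b) = 0.07234/1.928 = 0.03753, so ω = 2 arcsin(0.03753) ≈ 4.3°.

4.3°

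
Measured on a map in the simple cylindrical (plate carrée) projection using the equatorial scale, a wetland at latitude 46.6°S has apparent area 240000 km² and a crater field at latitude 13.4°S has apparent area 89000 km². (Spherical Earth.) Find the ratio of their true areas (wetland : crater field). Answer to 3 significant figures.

Plate carrée has h = 1 and k = sec φ, giving areal scale sec φ; true area = (apparent area) · cos φ.
True area of wetland: 240000 × cos(46.6°) = 240000 × 0.6871 = 164900 km².
True area of crater field: 89000 × cos(13.4°) = 89000 × 0.9728 = 86580 km².
Ratio = 164900 / 86580 ≈ 1.90.

1.90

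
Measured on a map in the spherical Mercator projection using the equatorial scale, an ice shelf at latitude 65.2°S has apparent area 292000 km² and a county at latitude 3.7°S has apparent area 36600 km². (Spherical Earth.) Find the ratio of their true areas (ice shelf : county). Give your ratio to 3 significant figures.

1.41

Since Mercator area scale is 1/cos²φ, the true area equals the apparent area multiplied by cos²φ.
True area of ice shelf: 292000 × cos²(65.2°) = 292000 × 0.1759 = 51370 km².
True area of county: 36600 × cos²(3.7°) = 36600 × 0.9958 = 36450 km².
Ratio = 51370 / 36450 ≈ 1.41.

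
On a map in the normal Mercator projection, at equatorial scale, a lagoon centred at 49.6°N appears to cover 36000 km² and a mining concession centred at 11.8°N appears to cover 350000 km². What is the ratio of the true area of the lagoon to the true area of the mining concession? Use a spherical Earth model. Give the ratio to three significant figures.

On Mercator the areal scale is sec²φ, so true area = apparent × cos²φ.
True area of lagoon: 36000 × cos²(49.6°) = 36000 × 0.4201 = 15120 km².
True area of mining concession: 350000 × cos²(11.8°) = 350000 × 0.9582 = 335400 km².
Ratio = 15120 / 335400 ≈ 0.0451.

0.0451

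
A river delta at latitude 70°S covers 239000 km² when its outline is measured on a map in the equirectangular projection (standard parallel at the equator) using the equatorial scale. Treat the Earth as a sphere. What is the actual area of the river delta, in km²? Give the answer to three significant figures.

81700 km²

For the equirectangular projection with φ₀ = 0 (plate carrée), h = 1 along meridians and k = sec φ along parallels.
Areal scale = h·k = 1 × sec φ; at 70°, h = 1.000, k = 2.924, so h·k = 2.924.
True area = apparent / (areal scale) = 239000 / 2.924 ≈ 81700 km².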